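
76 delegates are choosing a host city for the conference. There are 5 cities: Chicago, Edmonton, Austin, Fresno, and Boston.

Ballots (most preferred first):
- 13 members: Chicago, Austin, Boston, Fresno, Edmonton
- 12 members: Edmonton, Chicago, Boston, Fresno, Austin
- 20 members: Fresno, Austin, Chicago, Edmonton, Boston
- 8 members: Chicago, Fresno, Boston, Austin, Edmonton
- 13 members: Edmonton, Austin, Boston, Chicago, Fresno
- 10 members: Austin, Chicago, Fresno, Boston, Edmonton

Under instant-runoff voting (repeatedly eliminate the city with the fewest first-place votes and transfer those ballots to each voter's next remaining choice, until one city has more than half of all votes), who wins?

Chicago

Round 1: Chicago 21, Edmonton 25, Austin 10, Fresno 20, Boston 0. Boston eliminated.
Round 2: Chicago 21, Edmonton 25, Austin 10, Fresno 20. Austin eliminated.
Round 3: Chicago 31, Edmonton 25, Fresno 20. Fresno eliminated.
Round 4: Chicago 51, Edmonton 25. Chicago has a majority (≥39).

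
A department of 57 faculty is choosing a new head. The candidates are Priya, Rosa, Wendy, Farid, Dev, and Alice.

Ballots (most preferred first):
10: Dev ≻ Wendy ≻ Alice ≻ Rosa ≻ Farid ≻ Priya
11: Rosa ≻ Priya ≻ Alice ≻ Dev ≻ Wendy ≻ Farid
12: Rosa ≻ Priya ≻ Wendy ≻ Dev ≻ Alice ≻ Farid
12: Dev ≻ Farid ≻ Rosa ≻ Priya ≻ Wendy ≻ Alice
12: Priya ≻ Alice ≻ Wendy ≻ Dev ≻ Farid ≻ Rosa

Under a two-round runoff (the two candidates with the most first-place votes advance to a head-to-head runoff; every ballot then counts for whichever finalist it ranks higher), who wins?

Dev

Round 1 first-place votes: Priya 12, Rosa 23, Wendy 0, Farid 0, Dev 22, Alice 0. Rosa and Dev advance.
Runoff: Rosa is ranked above Dev on 23 ballots, Dev above Rosa on 34.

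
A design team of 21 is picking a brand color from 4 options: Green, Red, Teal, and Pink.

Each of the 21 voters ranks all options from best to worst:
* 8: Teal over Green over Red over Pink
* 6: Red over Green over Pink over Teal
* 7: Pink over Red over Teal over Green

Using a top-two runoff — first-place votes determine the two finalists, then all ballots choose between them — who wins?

Round 1 first-place votes: Green 0, Red 6, Teal 8, Pink 7. Teal and Pink advance.
Runoff: Teal is ranked above Pink on 8 ballots, Pink above Teal on 13.

Pink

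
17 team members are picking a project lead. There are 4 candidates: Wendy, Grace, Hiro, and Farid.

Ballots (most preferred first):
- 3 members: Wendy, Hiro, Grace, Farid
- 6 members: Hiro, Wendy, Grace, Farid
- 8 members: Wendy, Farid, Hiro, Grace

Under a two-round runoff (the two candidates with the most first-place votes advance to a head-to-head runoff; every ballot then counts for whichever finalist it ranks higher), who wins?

Wendy

Round 1 first-place votes: Wendy 11, Grace 0, Hiro 6, Farid 0. Wendy and Hiro advance.
Runoff: Wendy is ranked above Hiro on 11 ballots, Hiro above Wendy on 6.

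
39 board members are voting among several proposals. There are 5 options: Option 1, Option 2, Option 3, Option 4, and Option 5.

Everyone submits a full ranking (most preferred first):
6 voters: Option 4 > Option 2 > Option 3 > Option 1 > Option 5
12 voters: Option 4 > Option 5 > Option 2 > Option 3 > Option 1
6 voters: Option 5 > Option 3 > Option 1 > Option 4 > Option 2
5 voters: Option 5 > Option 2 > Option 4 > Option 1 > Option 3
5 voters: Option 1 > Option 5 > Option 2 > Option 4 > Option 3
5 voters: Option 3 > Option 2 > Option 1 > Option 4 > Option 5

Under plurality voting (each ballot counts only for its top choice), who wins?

Option 4

First-place votes: Option 1 5, Option 2 0, Option 3 5, Option 4 18, Option 5 11.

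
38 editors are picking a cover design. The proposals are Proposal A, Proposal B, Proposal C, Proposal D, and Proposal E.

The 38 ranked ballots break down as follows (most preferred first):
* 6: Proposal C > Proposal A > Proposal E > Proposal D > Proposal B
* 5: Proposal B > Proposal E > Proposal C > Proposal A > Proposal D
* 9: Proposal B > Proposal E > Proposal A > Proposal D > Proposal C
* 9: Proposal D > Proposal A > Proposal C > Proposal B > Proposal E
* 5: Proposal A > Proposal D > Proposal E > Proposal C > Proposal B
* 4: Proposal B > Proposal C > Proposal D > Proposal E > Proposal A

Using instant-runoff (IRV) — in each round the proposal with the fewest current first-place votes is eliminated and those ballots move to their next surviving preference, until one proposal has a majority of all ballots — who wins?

Round 1: Proposal A 5, Proposal B 18, Proposal C 6, Proposal D 9, Proposal E 0. Proposal E eliminated.
Round 2: Proposal A 5, Proposal B 18, Proposal C 6, Proposal D 9. Proposal A eliminated.
Round 3: Proposal B 18, Proposal C 6, Proposal D 14. Proposal C eliminated.
Round 4: Proposal B 18, Proposal D 20. Proposal D has a majority (≥20).

Proposal D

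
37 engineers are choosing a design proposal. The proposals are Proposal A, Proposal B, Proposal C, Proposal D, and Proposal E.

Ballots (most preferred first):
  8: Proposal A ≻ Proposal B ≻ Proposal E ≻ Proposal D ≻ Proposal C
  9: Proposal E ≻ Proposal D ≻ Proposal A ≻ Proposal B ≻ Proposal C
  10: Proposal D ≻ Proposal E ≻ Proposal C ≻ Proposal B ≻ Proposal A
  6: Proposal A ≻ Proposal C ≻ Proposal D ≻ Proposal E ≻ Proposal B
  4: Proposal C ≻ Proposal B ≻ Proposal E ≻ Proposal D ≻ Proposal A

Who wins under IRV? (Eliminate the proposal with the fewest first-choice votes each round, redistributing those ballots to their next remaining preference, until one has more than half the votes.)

Proposal E

Round 1: Proposal A 14, Proposal B 0, Proposal C 4, Proposal D 10, Proposal E 9. Proposal B eliminated.
Round 2: Proposal A 14, Proposal C 4, Proposal D 10, Proposal E 9. Proposal C eliminated.
Round 3: Proposal A 14, Proposal D 10, Proposal E 13. Proposal D eliminated.
Round 4: Proposal A 14, Proposal E 23. Proposal E has a majority (≥19).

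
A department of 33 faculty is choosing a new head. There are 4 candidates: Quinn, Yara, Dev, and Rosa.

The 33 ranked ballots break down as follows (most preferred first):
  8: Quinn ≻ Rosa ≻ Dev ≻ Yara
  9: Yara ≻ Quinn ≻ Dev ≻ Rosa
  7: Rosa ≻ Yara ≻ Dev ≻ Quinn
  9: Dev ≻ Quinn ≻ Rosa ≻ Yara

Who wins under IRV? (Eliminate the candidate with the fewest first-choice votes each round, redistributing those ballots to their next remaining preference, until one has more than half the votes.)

Round 1: Quinn 8, Yara 9, Dev 9, Rosa 7. Rosa eliminated.
Round 2: Quinn 8, Yara 16, Dev 9. Quinn eliminated.
Round 3: Yara 16, Dev 17. Dev has a majority (≥17).

Dev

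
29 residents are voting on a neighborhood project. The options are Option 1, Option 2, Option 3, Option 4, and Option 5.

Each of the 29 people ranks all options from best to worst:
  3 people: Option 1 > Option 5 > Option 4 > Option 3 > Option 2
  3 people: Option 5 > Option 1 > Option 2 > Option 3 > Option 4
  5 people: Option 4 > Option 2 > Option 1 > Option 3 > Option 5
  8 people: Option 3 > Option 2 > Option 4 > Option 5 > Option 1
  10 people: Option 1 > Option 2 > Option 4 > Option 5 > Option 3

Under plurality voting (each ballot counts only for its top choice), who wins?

First-place votes: Option 1 13, Option 2 0, Option 3 8, Option 4 5, Option 5 3.

Option 1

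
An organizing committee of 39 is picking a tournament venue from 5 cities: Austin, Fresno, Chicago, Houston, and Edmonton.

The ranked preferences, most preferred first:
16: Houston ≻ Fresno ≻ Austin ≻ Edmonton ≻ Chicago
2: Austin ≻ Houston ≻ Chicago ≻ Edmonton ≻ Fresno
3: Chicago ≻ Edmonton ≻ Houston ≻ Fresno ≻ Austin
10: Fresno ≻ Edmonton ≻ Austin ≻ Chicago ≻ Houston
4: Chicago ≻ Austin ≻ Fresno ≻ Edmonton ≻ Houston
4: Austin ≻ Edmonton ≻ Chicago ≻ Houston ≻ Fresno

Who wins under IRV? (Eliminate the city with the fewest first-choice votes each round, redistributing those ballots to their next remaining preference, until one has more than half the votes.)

Chicago

Round 1: Austin 6, Fresno 10, Chicago 7, Houston 16, Edmonton 0. Edmonton eliminated.
Round 2: Austin 6, Fresno 10, Chicago 7, Houston 16. Austin eliminated.
Round 3: Fresno 10, Chicago 11, Houston 18. Fresno eliminated.
Round 4: Chicago 21, Houston 18. Chicago has a majority (≥20).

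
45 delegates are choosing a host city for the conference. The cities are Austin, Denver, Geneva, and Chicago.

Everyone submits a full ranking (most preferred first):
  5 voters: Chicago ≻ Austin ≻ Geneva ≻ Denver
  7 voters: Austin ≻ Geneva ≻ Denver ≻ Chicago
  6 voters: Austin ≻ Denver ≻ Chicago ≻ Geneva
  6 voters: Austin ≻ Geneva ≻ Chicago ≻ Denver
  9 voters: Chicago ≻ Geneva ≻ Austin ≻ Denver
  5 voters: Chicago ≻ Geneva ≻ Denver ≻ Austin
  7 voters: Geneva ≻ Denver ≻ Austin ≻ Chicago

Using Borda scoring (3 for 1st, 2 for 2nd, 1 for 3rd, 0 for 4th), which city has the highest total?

Austin

Austin: 5×2 + 7×3 + 6×3 + 6×3 + 9×1 + 5×0 + 7×1 = 83
Denver: 5×0 + 7×1 + 6×2 + 6×0 + 9×0 + 5×1 + 7×2 = 38
Geneva: 5×1 + 7×2 + 6×0 + 6×2 + 9×2 + 5×2 + 7×3 = 80
Chicago: 5×3 + 7×0 + 6×1 + 6×1 + 9×3 + 5×3 + 7×0 = 69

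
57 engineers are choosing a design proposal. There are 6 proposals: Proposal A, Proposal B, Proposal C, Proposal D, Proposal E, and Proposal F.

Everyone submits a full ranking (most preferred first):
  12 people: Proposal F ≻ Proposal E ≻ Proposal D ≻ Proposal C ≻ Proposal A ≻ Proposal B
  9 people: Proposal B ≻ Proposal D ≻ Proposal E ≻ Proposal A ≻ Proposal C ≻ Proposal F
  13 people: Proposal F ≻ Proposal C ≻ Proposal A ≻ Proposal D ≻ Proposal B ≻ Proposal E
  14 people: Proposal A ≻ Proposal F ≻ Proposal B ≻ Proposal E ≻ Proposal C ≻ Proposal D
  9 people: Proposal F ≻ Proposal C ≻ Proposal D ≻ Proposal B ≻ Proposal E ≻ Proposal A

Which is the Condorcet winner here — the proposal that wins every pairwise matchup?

Proposal F

Proposal F vs Proposal A: 34–23
Proposal F vs Proposal B: 48–9
Proposal F vs Proposal C: 48–9
Proposal F vs Proposal D: 48–9
Proposal F vs Proposal E: 48–9
Proposal F beats every other proposal.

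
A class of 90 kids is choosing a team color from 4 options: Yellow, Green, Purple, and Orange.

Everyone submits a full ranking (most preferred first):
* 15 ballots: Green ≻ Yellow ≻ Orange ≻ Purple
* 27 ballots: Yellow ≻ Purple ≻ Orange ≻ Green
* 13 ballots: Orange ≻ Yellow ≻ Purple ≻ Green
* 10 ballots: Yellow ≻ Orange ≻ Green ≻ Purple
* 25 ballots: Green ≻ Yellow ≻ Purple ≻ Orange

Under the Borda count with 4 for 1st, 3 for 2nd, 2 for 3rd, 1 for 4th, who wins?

Yellow

Yellow: 15×3 + 27×4 + 13×3 + 10×4 + 25×3 = 307
Green: 15×4 + 27×1 + 13×1 + 10×2 + 25×4 = 220
Purple: 15×1 + 27×3 + 13×2 + 10×1 + 25×2 = 182
Orange: 15×2 + 27×2 + 13×4 + 10×3 + 25×1 = 191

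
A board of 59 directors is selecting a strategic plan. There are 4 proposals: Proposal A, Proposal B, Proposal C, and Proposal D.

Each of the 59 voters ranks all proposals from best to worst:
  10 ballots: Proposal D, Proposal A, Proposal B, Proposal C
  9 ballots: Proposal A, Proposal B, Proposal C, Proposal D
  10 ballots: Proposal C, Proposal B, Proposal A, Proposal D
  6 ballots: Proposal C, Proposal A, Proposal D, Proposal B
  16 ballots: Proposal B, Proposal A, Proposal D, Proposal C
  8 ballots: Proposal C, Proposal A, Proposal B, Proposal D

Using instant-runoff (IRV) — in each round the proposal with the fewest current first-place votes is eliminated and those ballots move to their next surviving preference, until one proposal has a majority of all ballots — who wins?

Round 1: Proposal A 9, Proposal B 16, Proposal C 24, Proposal D 10. Proposal A eliminated.
Round 2: Proposal B 25, Proposal C 24, Proposal D 10. Proposal D eliminated.
Round 3: Proposal B 35, Proposal C 24. Proposal B has a majority (≥30).

Proposal B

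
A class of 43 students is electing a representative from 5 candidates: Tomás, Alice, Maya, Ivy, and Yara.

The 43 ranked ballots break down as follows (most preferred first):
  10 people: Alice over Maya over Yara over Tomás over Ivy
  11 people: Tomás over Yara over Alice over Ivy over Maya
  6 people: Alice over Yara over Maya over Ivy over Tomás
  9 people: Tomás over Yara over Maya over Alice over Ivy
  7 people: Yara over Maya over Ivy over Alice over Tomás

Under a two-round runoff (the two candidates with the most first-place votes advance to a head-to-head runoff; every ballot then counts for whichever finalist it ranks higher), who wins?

Round 1 first-place votes: Tomás 20, Alice 16, Maya 0, Ivy 0, Yara 7. Tomás and Alice advance.
Runoff: Tomás is ranked above Alice on 20 ballots, Alice above Tomás on 23.

Alice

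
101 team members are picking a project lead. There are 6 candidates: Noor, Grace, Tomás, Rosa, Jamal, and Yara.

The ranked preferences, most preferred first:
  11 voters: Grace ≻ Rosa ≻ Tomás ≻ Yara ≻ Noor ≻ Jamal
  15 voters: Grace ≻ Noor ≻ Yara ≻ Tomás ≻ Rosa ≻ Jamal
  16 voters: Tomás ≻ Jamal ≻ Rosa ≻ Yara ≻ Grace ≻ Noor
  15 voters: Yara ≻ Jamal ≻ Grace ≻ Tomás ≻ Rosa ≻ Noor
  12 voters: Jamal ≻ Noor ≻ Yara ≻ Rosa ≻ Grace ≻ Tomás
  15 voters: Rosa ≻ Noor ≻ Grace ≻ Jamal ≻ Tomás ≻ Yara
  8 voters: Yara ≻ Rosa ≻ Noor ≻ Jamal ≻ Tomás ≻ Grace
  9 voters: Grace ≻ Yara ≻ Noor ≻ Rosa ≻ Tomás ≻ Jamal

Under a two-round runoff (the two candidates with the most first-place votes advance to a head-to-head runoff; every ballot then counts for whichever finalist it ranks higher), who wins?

Yara

Round 1 first-place votes: Noor 0, Grace 35, Tomás 16, Rosa 15, Jamal 12, Yara 23. Grace and Yara advance.
Runoff: Grace is ranked above Yara on 50 ballots, Yara above Grace on 51.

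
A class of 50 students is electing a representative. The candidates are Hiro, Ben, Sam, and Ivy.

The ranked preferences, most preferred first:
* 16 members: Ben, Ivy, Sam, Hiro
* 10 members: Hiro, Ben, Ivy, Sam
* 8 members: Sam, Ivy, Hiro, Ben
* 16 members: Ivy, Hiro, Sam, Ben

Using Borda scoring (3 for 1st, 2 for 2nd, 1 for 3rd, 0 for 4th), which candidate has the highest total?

Hiro: 16×0 + 10×3 + 8×1 + 16×2 = 70
Ben: 16×3 + 10×2 + 8×0 + 16×0 = 68
Sam: 16×1 + 10×0 + 8×3 + 16×1 = 56
Ivy: 16×2 + 10×1 + 8×2 + 16×3 = 106

Ivy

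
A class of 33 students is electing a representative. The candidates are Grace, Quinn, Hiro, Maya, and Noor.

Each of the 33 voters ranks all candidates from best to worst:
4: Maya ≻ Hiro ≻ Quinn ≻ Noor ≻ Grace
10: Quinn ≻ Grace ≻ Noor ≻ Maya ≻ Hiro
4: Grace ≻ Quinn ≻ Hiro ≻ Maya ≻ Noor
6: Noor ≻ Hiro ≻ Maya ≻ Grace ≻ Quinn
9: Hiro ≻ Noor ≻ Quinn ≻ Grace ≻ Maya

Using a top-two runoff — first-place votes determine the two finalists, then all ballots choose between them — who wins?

Round 1 first-place votes: Grace 4, Quinn 10, Hiro 9, Maya 4, Noor 6. Quinn and Hiro advance.
Runoff: Quinn is ranked above Hiro on 14 ballots, Hiro above Quinn on 19.

Hiro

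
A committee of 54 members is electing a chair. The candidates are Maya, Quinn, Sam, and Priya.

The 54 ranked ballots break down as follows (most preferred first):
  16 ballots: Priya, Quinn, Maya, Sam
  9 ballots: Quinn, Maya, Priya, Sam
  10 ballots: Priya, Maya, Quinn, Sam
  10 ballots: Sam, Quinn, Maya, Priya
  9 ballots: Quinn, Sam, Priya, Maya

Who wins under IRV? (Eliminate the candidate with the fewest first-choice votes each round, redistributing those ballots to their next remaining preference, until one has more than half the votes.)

Round 1: Maya 0, Quinn 18, Sam 10, Priya 26. Maya eliminated.
Round 2: Quinn 18, Sam 10, Priya 26. Sam eliminated.
Round 3: Quinn 28, Priya 26. Quinn has a majority (≥28).

Quinn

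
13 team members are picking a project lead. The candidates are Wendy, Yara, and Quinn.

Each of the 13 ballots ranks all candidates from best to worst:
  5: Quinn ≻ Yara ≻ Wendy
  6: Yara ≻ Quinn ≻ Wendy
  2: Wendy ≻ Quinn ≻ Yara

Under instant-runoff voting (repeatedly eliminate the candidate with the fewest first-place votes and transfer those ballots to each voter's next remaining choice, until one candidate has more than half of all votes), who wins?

Quinn

Round 1: Wendy 2, Yara 6, Quinn 5. Wendy eliminated.
Round 2: Yara 6, Quinn 7. Quinn has a majority (≥7).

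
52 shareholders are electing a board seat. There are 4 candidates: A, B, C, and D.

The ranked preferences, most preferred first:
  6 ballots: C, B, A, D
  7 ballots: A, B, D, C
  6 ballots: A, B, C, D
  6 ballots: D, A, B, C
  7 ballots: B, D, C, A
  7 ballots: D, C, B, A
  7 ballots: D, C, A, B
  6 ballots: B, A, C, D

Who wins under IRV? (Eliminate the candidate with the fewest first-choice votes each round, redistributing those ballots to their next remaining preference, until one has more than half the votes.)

B

Round 1: A 13, B 13, C 6, D 20. C eliminated.
Round 2: A 13, B 19, D 20. A eliminated.
Round 3: B 32, D 20. B has a majority (≥27).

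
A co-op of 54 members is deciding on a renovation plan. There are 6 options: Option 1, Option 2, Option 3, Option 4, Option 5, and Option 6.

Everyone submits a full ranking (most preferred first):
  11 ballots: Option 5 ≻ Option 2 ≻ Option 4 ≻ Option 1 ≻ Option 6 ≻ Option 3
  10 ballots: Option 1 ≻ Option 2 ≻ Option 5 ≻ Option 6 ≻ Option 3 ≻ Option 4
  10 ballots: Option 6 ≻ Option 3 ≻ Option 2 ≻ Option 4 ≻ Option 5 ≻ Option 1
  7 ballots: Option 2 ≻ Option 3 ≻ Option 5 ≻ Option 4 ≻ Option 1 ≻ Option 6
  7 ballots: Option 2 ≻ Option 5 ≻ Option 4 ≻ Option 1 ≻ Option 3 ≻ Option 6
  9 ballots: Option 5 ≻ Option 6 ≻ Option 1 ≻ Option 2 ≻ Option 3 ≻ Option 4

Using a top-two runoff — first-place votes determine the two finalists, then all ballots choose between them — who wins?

Option 2

Round 1 first-place votes: Option 1 10, Option 2 14, Option 3 0, Option 4 0, Option 5 20, Option 6 10. Option 5 and Option 2 advance.
Runoff: Option 5 is ranked above Option 2 on 20 ballots, Option 2 above Option 5 on 34.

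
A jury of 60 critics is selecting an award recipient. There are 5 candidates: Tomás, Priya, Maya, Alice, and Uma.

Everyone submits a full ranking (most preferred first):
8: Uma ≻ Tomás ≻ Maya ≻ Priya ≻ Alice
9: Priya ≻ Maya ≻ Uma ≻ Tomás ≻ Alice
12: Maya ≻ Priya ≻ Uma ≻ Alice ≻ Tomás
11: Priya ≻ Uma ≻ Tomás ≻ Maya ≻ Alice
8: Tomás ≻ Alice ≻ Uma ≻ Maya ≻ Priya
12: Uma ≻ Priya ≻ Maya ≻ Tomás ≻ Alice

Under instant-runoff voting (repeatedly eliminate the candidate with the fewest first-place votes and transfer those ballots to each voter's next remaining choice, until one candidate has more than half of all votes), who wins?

Priya

Round 1: Tomás 8, Priya 20, Maya 12, Alice 0, Uma 20. Alice eliminated.
Round 2: Tomás 8, Priya 20, Maya 12, Uma 20. Tomás eliminated.
Round 3: Priya 20, Maya 12, Uma 28. Maya eliminated.
Round 4: Priya 32, Uma 28. Priya has a majority (≥31).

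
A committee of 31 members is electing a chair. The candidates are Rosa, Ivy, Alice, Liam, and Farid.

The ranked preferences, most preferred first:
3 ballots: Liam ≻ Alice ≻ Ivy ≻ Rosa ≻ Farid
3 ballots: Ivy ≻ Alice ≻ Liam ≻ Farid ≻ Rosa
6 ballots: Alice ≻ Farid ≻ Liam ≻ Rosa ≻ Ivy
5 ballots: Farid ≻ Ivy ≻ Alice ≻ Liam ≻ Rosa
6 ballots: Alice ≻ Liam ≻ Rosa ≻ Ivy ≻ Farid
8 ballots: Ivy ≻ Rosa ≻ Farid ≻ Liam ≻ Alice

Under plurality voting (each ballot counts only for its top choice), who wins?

First-place votes: Rosa 0, Ivy 11, Alice 12, Liam 3, Farid 5.

Alice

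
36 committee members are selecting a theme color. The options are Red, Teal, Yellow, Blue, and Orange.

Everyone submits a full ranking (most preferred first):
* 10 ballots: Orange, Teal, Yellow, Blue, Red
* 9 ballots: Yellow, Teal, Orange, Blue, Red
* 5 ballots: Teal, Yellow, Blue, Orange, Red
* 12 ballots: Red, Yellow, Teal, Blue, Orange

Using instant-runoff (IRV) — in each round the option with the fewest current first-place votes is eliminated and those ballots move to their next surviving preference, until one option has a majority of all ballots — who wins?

Yellow

Round 1: Red 12, Teal 5, Yellow 9, Blue 0, Orange 10. Blue eliminated.
Round 2: Red 12, Teal 5, Yellow 9, Orange 10. Teal eliminated.
Round 3: Red 12, Yellow 14, Orange 10. Orange eliminated.
Round 4: Red 12, Yellow 24. Yellow has a majority (≥19).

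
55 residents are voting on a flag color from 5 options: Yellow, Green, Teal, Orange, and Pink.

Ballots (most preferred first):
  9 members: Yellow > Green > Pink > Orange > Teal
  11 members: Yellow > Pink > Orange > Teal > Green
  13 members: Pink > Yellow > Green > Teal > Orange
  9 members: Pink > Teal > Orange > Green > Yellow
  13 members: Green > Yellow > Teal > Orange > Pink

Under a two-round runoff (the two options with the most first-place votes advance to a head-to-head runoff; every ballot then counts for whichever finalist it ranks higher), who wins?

Round 1 first-place votes: Yellow 20, Green 13, Teal 0, Orange 0, Pink 22. Pink and Yellow advance.
Runoff: Pink is ranked above Yellow on 22 ballots, Yellow above Pink on 33.

Yellow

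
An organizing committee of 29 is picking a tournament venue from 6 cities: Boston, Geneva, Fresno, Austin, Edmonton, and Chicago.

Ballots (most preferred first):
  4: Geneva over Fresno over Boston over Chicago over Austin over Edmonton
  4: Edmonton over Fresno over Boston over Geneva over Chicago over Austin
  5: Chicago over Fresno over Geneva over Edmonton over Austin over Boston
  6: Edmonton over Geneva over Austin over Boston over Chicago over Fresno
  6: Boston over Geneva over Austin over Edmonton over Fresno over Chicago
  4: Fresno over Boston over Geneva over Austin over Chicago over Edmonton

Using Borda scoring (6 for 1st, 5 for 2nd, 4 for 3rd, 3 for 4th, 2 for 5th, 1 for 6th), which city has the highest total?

Boston: 4×4 + 4×4 + 5×1 + 6×3 + 6×6 + 4×5 = 111
Geneva: 4×6 + 4×3 + 5×4 + 6×5 + 6×5 + 4×4 = 132
Fresno: 4×5 + 4×5 + 5×5 + 6×1 + 6×2 + 4×6 = 107
Austin: 4×2 + 4×1 + 5×2 + 6×4 + 6×4 + 4×3 = 82
Edmonton: 4×1 + 4×6 + 5×3 + 6×6 + 6×3 + 4×1 = 101
Chicago: 4×3 + 4×2 + 5×6 + 6×2 + 6×1 + 4×2 = 76

Geneva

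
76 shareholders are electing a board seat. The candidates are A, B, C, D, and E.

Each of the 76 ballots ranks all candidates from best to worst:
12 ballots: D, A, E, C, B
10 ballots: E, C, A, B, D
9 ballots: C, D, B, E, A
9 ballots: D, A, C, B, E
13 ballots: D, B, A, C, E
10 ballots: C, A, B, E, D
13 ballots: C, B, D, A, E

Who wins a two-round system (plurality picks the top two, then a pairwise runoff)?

Round 1 first-place votes: A 0, B 0, C 32, D 34, E 10. D and C advance.
Runoff: D is ranked above C on 34 ballots, C above D on 42.

C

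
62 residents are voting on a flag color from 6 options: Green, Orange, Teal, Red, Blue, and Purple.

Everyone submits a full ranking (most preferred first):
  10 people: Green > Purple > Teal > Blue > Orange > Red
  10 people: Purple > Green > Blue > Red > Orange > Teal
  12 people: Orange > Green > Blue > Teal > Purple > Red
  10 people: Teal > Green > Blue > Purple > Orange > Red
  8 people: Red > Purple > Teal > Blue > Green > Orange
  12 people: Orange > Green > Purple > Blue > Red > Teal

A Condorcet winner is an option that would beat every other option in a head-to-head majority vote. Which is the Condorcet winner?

Green vs Orange: 38–24
Green vs Teal: 44–18
Green vs Red: 54–8
Green vs Blue: 54–8
Green vs Purple: 44–18
Green beats every other option.

Green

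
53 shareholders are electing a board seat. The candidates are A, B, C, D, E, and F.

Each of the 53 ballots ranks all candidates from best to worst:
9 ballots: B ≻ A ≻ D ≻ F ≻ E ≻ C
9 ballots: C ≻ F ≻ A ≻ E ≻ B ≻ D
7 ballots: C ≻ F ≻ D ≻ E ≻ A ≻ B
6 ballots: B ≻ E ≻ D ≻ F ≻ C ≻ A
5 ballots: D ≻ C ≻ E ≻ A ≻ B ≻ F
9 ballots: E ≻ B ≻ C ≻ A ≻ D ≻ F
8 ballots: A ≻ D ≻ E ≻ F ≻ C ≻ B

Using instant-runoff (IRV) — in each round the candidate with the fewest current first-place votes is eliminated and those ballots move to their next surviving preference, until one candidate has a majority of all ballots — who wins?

Round 1: A 8, B 15, C 16, D 5, E 9, F 0. F eliminated.
Round 2: A 8, B 15, C 16, D 5, E 9. D eliminated.
Round 3: A 8, B 15, C 21, E 9. A eliminated.
Round 4: B 15, C 21, E 17. B eliminated.
Round 5: C 21, E 32. E has a majority (≥27).

E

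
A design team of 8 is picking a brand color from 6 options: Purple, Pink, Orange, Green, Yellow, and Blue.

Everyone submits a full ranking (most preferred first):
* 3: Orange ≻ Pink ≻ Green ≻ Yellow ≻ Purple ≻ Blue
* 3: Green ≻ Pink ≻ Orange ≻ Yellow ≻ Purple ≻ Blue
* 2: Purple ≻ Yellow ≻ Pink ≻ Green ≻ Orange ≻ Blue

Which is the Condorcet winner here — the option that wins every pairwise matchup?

Pink vs Purple: 6–2
Pink vs Orange: 5–3
Pink vs Green: 5–3
Pink vs Yellow: 6–2
Pink vs Blue: 8–0
Pink beats every other option.

Pink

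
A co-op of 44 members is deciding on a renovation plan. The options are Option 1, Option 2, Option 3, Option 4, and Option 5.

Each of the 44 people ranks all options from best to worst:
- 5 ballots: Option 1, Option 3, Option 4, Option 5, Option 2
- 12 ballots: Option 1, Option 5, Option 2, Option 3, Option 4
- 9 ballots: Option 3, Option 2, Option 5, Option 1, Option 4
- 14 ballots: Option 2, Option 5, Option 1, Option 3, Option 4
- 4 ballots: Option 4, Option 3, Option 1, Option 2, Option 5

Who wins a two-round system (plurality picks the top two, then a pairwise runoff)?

Option 2

Round 1 first-place votes: Option 1 17, Option 2 14, Option 3 9, Option 4 4, Option 5 0. Option 1 and Option 2 advance.
Runoff: Option 1 is ranked above Option 2 on 21 ballots, Option 2 above Option 1 on 23.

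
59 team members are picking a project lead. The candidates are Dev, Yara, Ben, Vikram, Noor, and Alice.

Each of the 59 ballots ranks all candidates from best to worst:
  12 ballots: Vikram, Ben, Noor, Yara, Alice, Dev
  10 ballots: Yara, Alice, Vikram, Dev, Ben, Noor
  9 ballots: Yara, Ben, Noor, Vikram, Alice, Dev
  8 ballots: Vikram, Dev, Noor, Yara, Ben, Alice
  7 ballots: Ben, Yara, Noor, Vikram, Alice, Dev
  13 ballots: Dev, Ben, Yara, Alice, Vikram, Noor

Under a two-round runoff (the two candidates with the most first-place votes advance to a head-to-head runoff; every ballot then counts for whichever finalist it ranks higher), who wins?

Round 1 first-place votes: Dev 13, Yara 19, Ben 7, Vikram 20, Noor 0, Alice 0. Vikram and Yara advance.
Runoff: Vikram is ranked above Yara on 20 ballots, Yara above Vikram on 39.

Yara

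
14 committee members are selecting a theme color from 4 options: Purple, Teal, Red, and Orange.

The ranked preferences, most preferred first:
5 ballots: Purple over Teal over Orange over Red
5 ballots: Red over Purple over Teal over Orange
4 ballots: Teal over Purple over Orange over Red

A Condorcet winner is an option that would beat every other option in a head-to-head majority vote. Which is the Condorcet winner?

Purple

Purple vs Teal: 10–4
Purple vs Red: 9–5
Purple vs Orange: 14–0
Purple beats every other option.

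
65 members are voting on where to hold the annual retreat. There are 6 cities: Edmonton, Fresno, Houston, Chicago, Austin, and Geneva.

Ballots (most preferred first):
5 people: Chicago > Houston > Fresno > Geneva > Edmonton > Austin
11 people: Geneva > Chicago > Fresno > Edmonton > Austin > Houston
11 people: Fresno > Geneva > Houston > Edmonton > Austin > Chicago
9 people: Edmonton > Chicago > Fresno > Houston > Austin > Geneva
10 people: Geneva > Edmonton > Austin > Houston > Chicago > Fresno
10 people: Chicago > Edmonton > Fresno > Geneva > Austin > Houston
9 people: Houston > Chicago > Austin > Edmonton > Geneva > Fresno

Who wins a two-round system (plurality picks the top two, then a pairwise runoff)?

Chicago

Round 1 first-place votes: Edmonton 9, Fresno 11, Houston 9, Chicago 15, Austin 0, Geneva 21. Geneva and Chicago advance.
Runoff: Geneva is ranked above Chicago on 32 ballots, Chicago above Geneva on 33.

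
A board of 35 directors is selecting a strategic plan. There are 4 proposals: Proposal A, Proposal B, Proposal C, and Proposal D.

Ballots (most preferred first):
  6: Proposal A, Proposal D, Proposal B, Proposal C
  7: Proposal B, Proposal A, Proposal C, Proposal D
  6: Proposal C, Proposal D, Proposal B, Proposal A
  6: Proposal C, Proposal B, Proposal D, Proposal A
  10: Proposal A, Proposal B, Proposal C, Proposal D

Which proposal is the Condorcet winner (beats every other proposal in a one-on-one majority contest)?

Proposal B vs Proposal A: 19–16
Proposal B vs Proposal C: 23–12
Proposal B vs Proposal D: 23–12
Proposal B beats every other proposal.

Proposal B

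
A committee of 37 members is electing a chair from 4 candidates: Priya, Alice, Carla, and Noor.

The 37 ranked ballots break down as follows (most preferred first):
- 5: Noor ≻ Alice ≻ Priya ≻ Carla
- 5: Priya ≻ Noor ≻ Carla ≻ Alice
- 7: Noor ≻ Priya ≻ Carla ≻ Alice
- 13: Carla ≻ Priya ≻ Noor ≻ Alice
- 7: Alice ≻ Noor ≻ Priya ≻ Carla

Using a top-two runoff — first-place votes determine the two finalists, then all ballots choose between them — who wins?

Noor

Round 1 first-place votes: Priya 5, Alice 7, Carla 13, Noor 12. Carla and Noor advance.
Runoff: Carla is ranked above Noor on 13 ballots, Noor above Carla on 24.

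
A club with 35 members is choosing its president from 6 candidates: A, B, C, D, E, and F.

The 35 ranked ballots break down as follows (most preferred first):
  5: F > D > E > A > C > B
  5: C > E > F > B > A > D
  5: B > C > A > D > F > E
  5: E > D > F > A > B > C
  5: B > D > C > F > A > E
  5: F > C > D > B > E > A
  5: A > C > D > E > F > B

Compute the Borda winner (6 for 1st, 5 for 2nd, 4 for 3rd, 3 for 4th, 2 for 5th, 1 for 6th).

C

A: 5×3 + 5×2 + 5×4 + 5×3 + 5×2 + 5×1 + 5×6 = 105
B: 5×1 + 5×3 + 5×6 + 5×2 + 5×6 + 5×3 + 5×1 = 110
C: 5×2 + 5×6 + 5×5 + 5×1 + 5×4 + 5×5 + 5×5 = 140
D: 5×5 + 5×1 + 5×3 + 5×5 + 5×5 + 5×4 + 5×4 = 135
E: 5×4 + 5×5 + 5×1 + 5×6 + 5×1 + 5×2 + 5×3 = 110
F: 5×6 + 5×4 + 5×2 + 5×4 + 5×3 + 5×6 + 5×2 = 135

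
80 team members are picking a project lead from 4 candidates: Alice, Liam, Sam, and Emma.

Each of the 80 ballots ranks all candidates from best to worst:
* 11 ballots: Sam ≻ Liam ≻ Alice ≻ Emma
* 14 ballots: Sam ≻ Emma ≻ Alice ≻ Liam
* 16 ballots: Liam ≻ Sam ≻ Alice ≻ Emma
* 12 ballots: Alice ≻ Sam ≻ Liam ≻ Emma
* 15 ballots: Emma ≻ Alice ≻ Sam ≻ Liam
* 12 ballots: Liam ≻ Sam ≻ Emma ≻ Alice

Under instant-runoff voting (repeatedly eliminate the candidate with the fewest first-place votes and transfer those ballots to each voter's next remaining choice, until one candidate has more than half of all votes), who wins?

Sam

Round 1: Alice 12, Liam 28, Sam 25, Emma 15. Alice eliminated.
Round 2: Liam 28, Sam 37, Emma 15. Emma eliminated.
Round 3: Liam 28, Sam 52. Sam has a majority (≥41).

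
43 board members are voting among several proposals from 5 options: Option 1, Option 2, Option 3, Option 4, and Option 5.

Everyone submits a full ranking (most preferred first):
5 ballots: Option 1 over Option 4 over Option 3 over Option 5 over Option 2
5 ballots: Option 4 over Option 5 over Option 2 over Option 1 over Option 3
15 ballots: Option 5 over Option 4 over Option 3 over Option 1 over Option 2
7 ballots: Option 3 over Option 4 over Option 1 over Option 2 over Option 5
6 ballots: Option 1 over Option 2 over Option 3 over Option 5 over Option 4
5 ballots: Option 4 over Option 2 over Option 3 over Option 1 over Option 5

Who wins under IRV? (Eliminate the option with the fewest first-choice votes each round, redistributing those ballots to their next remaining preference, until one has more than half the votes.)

Round 1: Option 1 11, Option 2 0, Option 3 7, Option 4 10, Option 5 15. Option 2 eliminated.
Round 2: Option 1 11, Option 3 7, Option 4 10, Option 5 15. Option 3 eliminated.
Round 3: Option 1 11, Option 4 17, Option 5 15. Option 1 eliminated.
Round 4: Option 4 22, Option 5 21. Option 4 has a majority (≥22).

Option 4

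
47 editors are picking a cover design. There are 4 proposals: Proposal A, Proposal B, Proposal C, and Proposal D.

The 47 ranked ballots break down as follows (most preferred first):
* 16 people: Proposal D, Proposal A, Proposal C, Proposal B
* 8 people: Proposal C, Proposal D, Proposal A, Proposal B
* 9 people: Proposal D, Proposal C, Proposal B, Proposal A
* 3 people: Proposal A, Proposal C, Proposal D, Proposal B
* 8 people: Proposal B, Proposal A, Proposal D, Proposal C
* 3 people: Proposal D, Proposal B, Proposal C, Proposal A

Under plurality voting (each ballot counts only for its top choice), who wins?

Proposal D

First-place votes: Proposal A 3, Proposal B 8, Proposal C 8, Proposal D 28.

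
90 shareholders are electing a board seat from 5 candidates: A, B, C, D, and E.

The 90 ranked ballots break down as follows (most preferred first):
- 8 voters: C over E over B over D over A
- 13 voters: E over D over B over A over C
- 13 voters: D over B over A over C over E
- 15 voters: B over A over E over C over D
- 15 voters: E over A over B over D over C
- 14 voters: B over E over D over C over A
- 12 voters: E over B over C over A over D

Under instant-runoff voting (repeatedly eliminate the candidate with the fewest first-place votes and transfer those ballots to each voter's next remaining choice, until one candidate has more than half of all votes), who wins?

E

Round 1: A 0, B 29, C 8, D 13, E 40. A eliminated.
Round 2: B 29, C 8, D 13, E 40. C eliminated.
Round 3: B 29, D 13, E 48. E has a majority (≥46).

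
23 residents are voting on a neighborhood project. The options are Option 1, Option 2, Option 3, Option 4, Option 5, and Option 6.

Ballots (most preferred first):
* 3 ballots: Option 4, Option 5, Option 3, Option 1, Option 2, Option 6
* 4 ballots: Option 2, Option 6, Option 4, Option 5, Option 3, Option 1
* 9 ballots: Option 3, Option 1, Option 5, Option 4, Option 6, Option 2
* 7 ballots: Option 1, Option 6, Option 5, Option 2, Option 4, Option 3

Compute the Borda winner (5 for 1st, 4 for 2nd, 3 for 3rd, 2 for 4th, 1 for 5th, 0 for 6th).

Option 1: 3×2 + 4×0 + 9×4 + 7×5 = 77
Option 2: 3×1 + 4×5 + 9×0 + 7×2 = 37
Option 3: 3×3 + 4×1 + 9×5 + 7×0 = 58
Option 4: 3×5 + 4×3 + 9×2 + 7×1 = 52
Option 5: 3×4 + 4×2 + 9×3 + 7×3 = 68
Option 6: 3×0 + 4×4 + 9×1 + 7×4 = 53

Option 1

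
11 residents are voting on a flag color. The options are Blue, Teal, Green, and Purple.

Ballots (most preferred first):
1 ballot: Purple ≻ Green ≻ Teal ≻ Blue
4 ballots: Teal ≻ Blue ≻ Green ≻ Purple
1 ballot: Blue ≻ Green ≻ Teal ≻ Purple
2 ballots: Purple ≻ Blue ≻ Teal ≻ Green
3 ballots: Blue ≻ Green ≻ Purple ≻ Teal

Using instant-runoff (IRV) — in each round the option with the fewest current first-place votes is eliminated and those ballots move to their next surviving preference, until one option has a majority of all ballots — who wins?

Blue

Round 1: Blue 4, Teal 4, Green 0, Purple 3. Green eliminated.
Round 2: Blue 4, Teal 4, Purple 3. Purple eliminated.
Round 3: Blue 6, Teal 5. Blue has a majority (≥6).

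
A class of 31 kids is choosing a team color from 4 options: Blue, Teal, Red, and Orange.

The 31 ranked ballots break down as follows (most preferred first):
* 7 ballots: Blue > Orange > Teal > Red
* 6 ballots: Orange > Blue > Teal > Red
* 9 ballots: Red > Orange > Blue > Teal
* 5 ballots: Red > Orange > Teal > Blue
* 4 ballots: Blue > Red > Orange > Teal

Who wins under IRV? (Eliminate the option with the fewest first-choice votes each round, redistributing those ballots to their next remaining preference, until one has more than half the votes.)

Blue

Round 1: Blue 11, Teal 0, Red 14, Orange 6. Teal eliminated.
Round 2: Blue 11, Red 14, Orange 6. Orange eliminated.
Round 3: Blue 17, Red 14. Blue has a majority (≥16).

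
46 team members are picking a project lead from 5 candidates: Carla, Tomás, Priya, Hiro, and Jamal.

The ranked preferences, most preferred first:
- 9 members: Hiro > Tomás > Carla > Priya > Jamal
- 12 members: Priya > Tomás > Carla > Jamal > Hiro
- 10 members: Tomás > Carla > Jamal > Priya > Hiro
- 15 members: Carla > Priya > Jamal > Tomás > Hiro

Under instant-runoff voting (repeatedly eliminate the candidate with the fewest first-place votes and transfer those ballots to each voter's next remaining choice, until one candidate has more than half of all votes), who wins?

Round 1: Carla 15, Tomás 10, Priya 12, Hiro 9, Jamal 0. Jamal eliminated.
Round 2: Carla 15, Tomás 10, Priya 12, Hiro 9. Hiro eliminated.
Round 3: Carla 15, Tomás 19, Priya 12. Priya eliminated.
Round 4: Carla 15, Tomás 31. Tomás has a majority (≥24).

Tomás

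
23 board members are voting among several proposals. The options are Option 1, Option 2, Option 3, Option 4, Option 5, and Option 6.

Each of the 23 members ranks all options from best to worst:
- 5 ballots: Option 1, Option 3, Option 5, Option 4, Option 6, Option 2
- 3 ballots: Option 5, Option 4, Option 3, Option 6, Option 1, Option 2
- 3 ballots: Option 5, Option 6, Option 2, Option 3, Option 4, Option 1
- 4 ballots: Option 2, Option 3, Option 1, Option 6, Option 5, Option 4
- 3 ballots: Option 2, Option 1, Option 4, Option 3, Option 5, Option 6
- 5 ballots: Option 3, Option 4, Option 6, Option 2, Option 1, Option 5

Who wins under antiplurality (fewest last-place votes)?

Option 3

Last-place votes: Option 1 3, Option 2 8, Option 3 0, Option 4 4, Option 5 5, Option 6 3.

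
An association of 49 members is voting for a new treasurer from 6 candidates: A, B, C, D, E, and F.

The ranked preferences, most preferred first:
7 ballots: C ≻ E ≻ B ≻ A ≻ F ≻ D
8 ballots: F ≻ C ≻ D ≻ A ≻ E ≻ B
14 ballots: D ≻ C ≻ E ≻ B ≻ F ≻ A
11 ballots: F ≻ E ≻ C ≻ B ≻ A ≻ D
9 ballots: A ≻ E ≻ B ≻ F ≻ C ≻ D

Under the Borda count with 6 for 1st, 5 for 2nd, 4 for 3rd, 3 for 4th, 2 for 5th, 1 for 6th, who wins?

A: 7×3 + 8×3 + 14×1 + 11×2 + 9×6 = 135
B: 7×4 + 8×1 + 14×3 + 11×3 + 9×4 = 147
C: 7×6 + 8×5 + 14×5 + 11×4 + 9×2 = 214
D: 7×1 + 8×4 + 14×6 + 11×1 + 9×1 = 143
E: 7×5 + 8×2 + 14×4 + 11×5 + 9×5 = 207
F: 7×2 + 8×6 + 14×2 + 11×6 + 9×3 = 183

C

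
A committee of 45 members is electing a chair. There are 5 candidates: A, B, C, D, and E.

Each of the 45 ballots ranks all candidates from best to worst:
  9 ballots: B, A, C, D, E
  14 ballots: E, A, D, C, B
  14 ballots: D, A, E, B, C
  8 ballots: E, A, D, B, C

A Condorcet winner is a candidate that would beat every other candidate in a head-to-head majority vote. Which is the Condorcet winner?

A

A vs B: 36–9
A vs C: 45–0
A vs D: 31–14
A vs E: 23–22
A beats every other candidate.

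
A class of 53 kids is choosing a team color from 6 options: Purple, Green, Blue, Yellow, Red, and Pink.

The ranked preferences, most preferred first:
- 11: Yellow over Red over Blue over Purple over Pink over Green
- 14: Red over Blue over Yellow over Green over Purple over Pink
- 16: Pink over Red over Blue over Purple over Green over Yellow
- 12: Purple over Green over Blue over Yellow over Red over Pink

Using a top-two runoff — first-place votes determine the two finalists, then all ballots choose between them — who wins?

Red

Round 1 first-place votes: Purple 12, Green 0, Blue 0, Yellow 11, Red 14, Pink 16. Pink and Red advance.
Runoff: Pink is ranked above Red on 16 ballots, Red above Pink on 37.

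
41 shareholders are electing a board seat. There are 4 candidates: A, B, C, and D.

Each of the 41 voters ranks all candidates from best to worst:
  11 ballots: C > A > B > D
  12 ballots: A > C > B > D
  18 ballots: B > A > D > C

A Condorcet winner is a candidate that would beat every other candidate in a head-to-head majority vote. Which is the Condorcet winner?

A vs B: 23–18
A vs C: 30–11
A vs D: 41–0
A beats every other candidate.

A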